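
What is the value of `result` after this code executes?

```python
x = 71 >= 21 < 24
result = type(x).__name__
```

x is bool; result = 'bool'

'bool'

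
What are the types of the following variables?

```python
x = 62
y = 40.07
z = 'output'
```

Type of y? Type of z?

y is assigned a number with a decimal point, so it is a float; z is assigned a quoted string literal, so it is a str

float, str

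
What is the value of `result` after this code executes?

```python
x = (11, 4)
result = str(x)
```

x = (11, 4); result = '(11, 4)'

'(11, 4)'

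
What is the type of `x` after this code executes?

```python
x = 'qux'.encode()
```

str.encode() returns bytes

bytes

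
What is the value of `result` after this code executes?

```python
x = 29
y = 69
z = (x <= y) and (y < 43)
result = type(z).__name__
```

x is int; y is int; z is bool; result = 'bool'

'bool'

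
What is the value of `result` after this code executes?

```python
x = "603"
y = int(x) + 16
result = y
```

x = '603'; y = 619; result = 619

619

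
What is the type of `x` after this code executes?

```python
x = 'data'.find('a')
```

str.find() returns int index

int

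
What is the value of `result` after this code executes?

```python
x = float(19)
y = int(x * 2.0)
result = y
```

x = 19.0; y = 38; result = 38

38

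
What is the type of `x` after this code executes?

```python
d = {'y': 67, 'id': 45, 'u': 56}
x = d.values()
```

.values() returns dict_values view

dict_values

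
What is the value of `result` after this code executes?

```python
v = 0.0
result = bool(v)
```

v = 0.0; result = False

False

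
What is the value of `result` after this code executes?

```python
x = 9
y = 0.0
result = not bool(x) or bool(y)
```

x = 9; y = 0.0; result = False

False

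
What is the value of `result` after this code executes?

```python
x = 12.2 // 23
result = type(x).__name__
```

x is float; result = 'float'

'float'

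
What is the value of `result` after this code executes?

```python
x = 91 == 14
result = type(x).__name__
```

x is bool; result = 'bool'

'bool'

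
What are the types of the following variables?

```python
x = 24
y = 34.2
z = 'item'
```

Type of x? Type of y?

x is assigned a bare integer (no decimal point), so it is an int; y is assigned a number with a decimal point, so it is a float

int, float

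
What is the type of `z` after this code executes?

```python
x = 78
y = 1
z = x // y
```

int // int = int

int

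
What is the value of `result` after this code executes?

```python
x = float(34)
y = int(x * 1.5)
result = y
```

x = 34.0; y = 51; result = 51

51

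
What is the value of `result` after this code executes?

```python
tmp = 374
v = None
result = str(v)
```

tmp = 374; v = None; result = 'None'

'None'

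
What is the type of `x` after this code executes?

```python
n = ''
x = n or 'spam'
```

'or' returns first truthy value (str)

str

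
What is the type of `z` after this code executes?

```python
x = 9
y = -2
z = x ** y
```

int ** negative = float

float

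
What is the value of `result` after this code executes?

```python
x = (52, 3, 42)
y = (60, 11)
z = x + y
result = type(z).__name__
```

x is tuple; y is tuple; z is tuple; result = 'tuple'

'tuple'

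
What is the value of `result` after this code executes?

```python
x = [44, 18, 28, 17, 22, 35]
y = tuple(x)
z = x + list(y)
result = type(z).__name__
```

x is list; y is tuple; z is list; result = 'list'

'list'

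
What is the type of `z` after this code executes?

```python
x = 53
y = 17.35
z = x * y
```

int * float = float

float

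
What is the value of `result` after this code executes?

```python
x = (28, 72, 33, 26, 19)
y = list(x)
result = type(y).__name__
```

x is tuple; y is list; result = 'list'

'list'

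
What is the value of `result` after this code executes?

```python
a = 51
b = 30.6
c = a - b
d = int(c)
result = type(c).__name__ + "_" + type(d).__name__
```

a is int; b is float; c is float; d is int; result = 'float_int'

'float_int'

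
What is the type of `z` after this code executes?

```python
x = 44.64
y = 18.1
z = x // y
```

float // float = float

float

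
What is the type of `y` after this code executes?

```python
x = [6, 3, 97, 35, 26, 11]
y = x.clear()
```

list.clear() returns None

NoneType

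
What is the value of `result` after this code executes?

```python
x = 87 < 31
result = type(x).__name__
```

x is bool; result = 'bool'

'bool'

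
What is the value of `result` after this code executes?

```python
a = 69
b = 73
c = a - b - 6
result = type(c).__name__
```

a is int; b is int; c is int; result = 'int'

'int'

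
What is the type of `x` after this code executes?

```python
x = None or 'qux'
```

'or' with None returns the other truthy value (str)

str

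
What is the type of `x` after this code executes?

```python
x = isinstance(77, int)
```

isinstance() returns bool

bool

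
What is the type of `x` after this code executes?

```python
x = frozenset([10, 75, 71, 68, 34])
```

frozenset() returns frozenset

frozenset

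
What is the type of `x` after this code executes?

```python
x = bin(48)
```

bin() returns str representation

str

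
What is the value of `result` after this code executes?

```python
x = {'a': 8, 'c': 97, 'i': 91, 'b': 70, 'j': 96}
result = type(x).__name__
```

x is dict; result = 'dict'

'dict'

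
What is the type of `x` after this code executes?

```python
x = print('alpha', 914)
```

print() returns None

NoneType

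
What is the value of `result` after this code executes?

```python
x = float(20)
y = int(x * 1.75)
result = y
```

x = 20.0; y = 35; result = 35

35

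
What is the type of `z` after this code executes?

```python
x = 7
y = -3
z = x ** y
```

int ** negative = float

float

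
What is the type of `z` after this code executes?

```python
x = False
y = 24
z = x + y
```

bool + int = int (bool is subclass of int)

int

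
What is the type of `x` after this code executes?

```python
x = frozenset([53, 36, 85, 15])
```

frozenset() returns frozenset

frozenset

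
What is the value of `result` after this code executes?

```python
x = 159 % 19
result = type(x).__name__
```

x is int; result = 'int'

'int'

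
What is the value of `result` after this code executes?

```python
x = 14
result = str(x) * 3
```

x = 14; result = '141414'

'141414'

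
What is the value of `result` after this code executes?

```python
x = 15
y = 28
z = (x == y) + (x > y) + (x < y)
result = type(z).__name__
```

x is int; y is int; z is int; result = 'int'

'int'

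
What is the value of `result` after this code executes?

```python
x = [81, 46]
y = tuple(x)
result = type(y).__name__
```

x is list; y is tuple; result = 'tuple'

'tuple'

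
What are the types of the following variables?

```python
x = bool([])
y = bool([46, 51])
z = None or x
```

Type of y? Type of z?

bool() returns bool; None or bool returns the bool

bool, bool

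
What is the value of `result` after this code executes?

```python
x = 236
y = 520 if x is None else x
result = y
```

x = 236; y = 236; result = 236

236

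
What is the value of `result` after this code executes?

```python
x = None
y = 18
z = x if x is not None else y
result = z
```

x = None; y = 18; z = 18; result = 18

18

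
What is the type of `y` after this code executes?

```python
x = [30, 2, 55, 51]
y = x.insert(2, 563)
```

list.insert() returns None

NoneType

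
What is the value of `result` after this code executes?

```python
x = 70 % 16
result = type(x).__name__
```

x is int; result = 'int'

'int'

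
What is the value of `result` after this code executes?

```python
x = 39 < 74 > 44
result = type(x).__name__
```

x is bool; result = 'bool'

'bool'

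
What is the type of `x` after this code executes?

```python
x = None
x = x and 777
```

'and' returns first falsy value (None)

NoneType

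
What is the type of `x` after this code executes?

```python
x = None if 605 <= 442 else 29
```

605 <= 442 is False, so the else branch is taken

int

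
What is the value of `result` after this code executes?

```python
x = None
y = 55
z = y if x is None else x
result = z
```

x = None; y = 55; z = 55; result = 55

55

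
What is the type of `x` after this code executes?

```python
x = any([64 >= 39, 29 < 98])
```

any() returns bool

bool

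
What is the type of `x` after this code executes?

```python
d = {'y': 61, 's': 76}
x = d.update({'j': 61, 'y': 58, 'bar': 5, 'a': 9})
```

dict.update() returns None

NoneType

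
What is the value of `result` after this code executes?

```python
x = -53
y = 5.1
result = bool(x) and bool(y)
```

x = -53; y = 5.1; result = True

True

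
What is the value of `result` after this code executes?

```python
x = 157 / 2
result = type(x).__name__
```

x is float; result = 'float'

'float'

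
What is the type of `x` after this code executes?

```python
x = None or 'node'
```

'or' with None returns the other truthy value (str)

str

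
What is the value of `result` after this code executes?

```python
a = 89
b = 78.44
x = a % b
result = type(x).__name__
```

a is int; b is float; x is float; result = 'float'

'float'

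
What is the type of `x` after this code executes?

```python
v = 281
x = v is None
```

'is' comparison returns bool

bool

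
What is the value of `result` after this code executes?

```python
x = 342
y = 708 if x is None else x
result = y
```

x = 342; y = 342; result = 342

342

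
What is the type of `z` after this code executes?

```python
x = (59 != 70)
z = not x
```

'not' returns bool

bool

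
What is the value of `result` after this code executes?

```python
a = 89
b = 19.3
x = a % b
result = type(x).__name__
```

a is int; b is float; x is float; result = 'float'

'float'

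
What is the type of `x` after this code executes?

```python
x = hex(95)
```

hex() returns str representation

str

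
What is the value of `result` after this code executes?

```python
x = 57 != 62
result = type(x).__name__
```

x is bool; result = 'bool'

'bool'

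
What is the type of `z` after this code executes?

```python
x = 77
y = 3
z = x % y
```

int % int = int

int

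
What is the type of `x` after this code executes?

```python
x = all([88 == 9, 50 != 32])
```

all() returns bool

bool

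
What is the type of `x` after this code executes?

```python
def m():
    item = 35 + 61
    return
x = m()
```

Bare return returns None

NoneType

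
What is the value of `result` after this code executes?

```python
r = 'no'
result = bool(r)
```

r = 'no'; result = True

True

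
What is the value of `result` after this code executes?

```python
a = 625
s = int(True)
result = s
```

a = 625; s = 1; result = 1

1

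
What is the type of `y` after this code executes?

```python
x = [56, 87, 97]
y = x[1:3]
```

Slicing a list returns a list

list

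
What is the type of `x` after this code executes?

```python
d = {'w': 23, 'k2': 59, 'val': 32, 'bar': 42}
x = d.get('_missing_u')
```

dict.get() returns None when key not found

NoneType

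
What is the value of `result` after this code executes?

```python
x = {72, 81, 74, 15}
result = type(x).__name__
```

x is set; result = 'set'

'set'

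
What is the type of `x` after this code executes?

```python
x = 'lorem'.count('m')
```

str.count() returns int

int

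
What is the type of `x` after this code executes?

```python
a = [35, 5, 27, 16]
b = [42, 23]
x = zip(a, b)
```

zip() returns a zip object

zip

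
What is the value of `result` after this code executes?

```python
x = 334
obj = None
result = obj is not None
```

x = 334; obj = None; result = False

False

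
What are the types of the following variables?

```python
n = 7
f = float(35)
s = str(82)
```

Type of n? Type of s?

n is assigned a bare integer (no decimal point), so it is an int; s is assigned the result of calling str(), which returns a str

int, str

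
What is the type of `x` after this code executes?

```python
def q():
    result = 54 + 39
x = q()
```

Function without return returns None

NoneType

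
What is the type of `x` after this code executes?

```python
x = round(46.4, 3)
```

round() with decimal places returns float

float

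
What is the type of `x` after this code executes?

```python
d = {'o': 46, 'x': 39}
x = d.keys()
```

.keys() returns dict_keys view

dict_keys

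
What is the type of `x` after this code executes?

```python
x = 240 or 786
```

'or' returns first truthy value (int)

int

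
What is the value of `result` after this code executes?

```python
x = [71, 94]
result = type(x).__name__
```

x is list; result = 'list'

'list'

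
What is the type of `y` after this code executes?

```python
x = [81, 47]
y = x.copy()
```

list.copy() returns list

list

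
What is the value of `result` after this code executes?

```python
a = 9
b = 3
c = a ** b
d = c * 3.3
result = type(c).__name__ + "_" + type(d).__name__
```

a is int; b is int; c is int; d is float; result = 'int_float'

'int_float'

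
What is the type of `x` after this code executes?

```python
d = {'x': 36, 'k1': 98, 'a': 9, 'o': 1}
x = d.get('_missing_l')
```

dict.get() returns None when key not found

NoneType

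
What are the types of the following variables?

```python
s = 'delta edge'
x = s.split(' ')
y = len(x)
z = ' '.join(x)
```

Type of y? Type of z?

len() returns int; str.join() returns str

int, str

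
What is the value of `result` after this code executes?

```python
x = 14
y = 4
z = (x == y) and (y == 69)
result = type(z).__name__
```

x is int; y is int; z is bool; result = 'bool'

'bool'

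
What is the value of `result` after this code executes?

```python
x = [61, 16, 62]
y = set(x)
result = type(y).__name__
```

x is list; y is set; result = 'set'

'set'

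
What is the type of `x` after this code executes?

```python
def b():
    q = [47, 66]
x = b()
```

Function without return returns None

NoneType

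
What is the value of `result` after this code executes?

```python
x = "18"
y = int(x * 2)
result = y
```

x = '18'; y = 1818; result = 1818

1818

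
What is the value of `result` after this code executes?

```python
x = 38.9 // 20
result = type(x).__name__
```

x is float; result = 'float'

'float'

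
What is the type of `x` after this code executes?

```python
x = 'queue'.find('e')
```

str.find() returns int index

int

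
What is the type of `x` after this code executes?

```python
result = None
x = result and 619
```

'and' returns first falsy value (None)

NoneType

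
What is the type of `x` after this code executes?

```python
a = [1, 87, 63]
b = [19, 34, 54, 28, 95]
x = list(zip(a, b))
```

list(zip()) returns a list of tuples

list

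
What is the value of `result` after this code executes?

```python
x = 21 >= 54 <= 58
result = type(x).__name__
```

x is bool; result = 'bool'

'bool'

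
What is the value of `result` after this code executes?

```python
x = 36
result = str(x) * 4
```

x = 36; result = '36363636'

'36363636'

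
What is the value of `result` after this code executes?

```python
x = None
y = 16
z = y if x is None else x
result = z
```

x = None; y = 16; z = 16; result = 16

16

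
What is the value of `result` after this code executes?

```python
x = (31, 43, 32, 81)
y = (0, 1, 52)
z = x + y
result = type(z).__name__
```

x is tuple; y is tuple; z is tuple; result = 'tuple'

'tuple'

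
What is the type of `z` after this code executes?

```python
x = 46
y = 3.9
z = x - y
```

int - float = float

float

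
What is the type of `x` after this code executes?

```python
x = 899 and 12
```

'and' with truthy values returns last operand (int)

int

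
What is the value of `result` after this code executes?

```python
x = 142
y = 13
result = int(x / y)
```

x = 142; y = 13; result = 10

10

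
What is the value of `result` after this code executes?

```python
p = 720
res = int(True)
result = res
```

p = 720; res = 1; result = 1

1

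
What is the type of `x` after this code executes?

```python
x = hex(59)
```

hex() returns str representation

str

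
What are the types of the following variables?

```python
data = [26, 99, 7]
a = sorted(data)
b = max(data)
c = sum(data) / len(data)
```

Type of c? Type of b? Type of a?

int / int = float; max of ints returns int; sorted() returns list

float, int, list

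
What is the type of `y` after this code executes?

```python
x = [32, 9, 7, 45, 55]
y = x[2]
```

Indexing list[int] returns int

int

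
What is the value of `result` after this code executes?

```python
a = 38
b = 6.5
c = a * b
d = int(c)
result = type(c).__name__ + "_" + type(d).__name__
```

a is int; b is float; c is float; d is int; result = 'float_int'

'float_int'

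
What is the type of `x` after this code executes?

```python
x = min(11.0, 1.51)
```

min() of floats returns float

float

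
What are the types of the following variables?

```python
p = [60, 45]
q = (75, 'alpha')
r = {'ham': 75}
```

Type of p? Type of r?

p is assigned a list literal (square brackets); r is assigned a dict literal ({key: value})

list, dict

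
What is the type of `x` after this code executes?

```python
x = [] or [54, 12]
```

'or' returns first truthy value (list)

list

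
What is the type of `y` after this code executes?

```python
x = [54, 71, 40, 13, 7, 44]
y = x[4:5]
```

Slicing a list returns a list

list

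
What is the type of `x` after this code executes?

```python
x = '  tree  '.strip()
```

str.strip() returns str

str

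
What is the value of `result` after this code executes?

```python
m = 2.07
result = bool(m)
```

m = 2.07; result = True

True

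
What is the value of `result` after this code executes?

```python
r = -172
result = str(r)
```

r = -172; result = '-172'

'-172'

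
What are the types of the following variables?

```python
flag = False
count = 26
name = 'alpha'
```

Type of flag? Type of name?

flag is assigned the constant False, which has type bool; name is assigned a quoted string literal, so it is a str

bool, str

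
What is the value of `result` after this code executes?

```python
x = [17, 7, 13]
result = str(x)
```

x = [17, 7, 13]; result = '[17, 7, 13]'

'[17, 7, 13]'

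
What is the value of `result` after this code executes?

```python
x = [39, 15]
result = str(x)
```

x = [39, 15]; result = '[39, 15]'

'[39, 15]'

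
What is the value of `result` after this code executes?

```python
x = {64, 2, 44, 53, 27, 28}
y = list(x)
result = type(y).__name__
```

x is set; y is list; result = 'list'

'list'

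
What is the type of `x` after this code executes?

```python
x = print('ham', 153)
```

print() returns None

NoneType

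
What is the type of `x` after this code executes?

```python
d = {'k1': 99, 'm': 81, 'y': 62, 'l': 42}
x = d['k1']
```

Accessing dict[str, int] with str key returns int

int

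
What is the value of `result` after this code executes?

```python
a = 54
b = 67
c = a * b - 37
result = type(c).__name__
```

a is int; b is int; c is int; result = 'int'

'int'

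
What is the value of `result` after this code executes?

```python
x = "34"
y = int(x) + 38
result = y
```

x = '34'; y = 72; result = 72

72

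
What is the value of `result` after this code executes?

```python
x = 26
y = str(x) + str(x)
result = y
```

x = 26; y = '2626'; result = '2626'

'2626'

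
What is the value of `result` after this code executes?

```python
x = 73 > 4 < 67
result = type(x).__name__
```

x is bool; result = 'bool'

'bool'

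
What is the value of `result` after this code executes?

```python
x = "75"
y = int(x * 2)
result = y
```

x = '75'; y = 7575; result = 7575

7575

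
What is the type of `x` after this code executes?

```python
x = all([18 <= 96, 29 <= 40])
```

all() returns bool

bool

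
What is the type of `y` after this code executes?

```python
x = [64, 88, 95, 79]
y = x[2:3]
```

Slicing a list returns a list

list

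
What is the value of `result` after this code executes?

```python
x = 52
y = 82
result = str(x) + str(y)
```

x = 52; y = 82; result = '5282'

'5282'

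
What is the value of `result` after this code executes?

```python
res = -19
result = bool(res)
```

res = -19; result = True

True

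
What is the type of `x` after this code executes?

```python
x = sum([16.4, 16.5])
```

sum() of floats returns float

float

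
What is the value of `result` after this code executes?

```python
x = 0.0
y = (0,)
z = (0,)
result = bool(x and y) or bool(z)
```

x = 0.0; y = (0,); z = (0,); result = True

True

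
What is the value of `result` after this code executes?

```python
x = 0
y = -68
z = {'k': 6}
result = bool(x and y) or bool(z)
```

x = 0; y = -68; z = {'k': 6}; result = True

True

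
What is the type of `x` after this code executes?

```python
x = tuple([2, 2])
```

tuple() constructor returns tuple

tuple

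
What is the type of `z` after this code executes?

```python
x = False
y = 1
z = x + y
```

bool + int = int (bool is subclass of int)

int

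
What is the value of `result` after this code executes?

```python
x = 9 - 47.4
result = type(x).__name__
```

x is float; result = 'float'

'float'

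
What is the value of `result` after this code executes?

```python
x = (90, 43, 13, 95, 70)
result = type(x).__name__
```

x is tuple; result = 'tuple'

'tuple'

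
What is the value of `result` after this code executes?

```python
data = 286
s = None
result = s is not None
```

data = 286; s = None; result = False

False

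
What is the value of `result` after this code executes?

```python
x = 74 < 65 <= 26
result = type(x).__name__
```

x is bool; result = 'bool'

'bool'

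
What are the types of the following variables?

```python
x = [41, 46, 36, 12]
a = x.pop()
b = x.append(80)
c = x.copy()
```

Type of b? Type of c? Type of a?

append() returns None; copy() returns list; pop() returns element

NoneType, list, int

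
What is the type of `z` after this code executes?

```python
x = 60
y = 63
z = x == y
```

Equality comparison returns bool

bool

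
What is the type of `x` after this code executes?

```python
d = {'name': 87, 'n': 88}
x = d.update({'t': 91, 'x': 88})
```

dict.update() returns None

NoneType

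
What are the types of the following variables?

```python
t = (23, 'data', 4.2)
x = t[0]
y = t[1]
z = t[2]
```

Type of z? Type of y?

tuple[2] is float; tuple[1] is str

float, str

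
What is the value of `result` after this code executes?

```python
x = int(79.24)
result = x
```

x = 79; result = 79

79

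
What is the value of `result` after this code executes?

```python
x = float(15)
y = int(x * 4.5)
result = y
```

x = 15.0; y = 67; result = 67

67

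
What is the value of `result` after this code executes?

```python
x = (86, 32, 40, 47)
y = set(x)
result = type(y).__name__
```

x is tuple; y is set; result = 'set'

'set'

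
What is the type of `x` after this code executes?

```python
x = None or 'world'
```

'or' with None returns the other truthy value (str)

str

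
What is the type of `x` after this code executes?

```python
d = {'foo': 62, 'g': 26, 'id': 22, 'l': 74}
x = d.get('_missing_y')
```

dict.get() returns None when key not found

NoneType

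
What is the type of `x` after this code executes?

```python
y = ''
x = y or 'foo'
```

'or' returns first truthy value (str)

str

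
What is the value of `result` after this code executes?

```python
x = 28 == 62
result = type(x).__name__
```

x is bool; result = 'bool'

'bool'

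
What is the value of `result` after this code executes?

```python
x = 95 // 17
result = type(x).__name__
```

x is int; result = 'int'

'int'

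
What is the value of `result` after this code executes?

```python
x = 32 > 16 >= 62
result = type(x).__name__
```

x is bool; result = 'bool'

'bool'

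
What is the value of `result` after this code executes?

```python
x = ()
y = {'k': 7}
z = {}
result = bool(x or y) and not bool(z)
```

x = (); y = {'k': 7}; z = {}; result = True

True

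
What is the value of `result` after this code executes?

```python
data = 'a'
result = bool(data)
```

data = 'a'; result = True

True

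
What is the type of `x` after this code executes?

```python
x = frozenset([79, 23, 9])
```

frozenset() returns frozenset

frozenset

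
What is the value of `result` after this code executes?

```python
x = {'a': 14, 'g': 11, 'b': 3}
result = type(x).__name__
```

x is dict; result = 'dict'

'dict'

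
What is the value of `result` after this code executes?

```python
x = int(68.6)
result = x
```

x = 68; result = 68

68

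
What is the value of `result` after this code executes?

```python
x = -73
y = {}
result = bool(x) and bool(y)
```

x = -73; y = {}; result = False

False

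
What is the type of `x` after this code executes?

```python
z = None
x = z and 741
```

'and' returns first falsy value (None)

NoneType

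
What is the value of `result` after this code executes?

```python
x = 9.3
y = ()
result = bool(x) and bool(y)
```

x = 9.3; y = (); result = False

False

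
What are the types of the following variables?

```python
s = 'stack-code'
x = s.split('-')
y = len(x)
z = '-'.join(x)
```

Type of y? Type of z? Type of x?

len() returns int; str.join() returns str; str.split() returns list

int, str, list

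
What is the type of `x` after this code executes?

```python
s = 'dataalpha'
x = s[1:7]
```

Slicing a str returns str

str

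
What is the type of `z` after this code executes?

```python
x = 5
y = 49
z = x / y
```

int / int = float

float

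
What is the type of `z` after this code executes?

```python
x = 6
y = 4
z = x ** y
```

positive int ** positive int = int

int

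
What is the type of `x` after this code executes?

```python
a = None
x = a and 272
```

'and' returns first falsy value (None)

NoneType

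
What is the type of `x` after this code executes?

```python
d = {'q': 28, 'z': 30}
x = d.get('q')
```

dict.get() returns value type when found

int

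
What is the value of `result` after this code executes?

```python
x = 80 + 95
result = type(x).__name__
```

x is int; result = 'int'

'int'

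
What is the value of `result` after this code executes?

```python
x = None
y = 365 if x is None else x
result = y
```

x = None; y = 365; result = 365

365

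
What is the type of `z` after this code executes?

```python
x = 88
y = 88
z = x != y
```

Comparison returns bool

bool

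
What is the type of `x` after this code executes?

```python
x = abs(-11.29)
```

abs() of float returns float

float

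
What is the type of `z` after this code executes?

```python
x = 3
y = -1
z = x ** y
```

int ** negative = float

float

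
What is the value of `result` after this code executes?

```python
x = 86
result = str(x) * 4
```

x = 86; result = '86868686'

'86868686'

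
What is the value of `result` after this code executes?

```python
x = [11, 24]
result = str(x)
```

x = [11, 24]; result = '[11, 24]'

'[11, 24]'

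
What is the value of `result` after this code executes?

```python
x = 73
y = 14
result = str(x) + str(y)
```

x = 73; y = 14; result = '7314'

'7314'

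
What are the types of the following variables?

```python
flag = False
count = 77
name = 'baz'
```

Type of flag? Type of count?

flag is assigned the constant False, which has type bool; count is assigned a bare integer (no decimal point), so it is an int

bool, int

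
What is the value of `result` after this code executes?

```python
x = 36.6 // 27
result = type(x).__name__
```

x is float; result = 'float'

'float'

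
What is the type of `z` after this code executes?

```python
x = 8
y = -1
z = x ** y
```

int ** negative = float

float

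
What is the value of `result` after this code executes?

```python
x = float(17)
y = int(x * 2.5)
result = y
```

x = 17.0; y = 42; result = 42

42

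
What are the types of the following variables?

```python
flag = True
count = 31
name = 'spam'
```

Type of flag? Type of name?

flag is assigned the constant True, which has type bool; name is assigned a quoted string literal, so it is a str

bool, str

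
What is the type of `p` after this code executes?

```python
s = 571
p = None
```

None has type NoneType

NoneType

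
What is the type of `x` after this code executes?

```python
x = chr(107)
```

chr() returns str (single char)

str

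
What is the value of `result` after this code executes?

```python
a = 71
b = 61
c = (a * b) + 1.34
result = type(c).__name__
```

a is int; b is int; c is float; result = 'float'

'float'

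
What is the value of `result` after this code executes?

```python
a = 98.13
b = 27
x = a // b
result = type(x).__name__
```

a is float; b is int; x is float; result = 'float'

'float'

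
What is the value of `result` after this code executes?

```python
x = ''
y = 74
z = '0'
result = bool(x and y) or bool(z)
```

x = ''; y = 74; z = '0'; result = True

True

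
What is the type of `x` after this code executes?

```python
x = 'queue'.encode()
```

str.encode() returns bytes

bytes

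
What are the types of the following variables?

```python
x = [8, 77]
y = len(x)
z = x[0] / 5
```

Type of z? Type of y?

int / int = float; len() returns int

float, int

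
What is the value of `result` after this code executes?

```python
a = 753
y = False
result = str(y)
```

a = 753; y = False; result = 'False'

'False'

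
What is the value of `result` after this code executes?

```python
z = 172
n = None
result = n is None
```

z = 172; n = None; result = True

True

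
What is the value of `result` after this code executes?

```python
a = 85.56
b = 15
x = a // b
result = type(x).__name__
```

a is float; b is int; x is float; result = 'float'

'float'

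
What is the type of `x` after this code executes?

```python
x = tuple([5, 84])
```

tuple() constructor returns tuple

tuple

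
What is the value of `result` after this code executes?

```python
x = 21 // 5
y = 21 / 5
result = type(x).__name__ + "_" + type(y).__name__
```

x is int; y is float; result = 'int_float'

'int_float'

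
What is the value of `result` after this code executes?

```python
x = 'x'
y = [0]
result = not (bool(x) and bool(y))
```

x = 'x'; y = [0]; result = False

False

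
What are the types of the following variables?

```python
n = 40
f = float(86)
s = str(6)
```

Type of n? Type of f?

n is assigned a bare integer (no decimal point), so it is an int; f is assigned the result of calling float(), which returns a float

int, float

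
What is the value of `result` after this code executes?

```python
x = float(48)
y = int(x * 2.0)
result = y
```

x = 48.0; y = 96; result = 96

96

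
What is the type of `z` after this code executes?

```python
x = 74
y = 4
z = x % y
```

int % int = int

int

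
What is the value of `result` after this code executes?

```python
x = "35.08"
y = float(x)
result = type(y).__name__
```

x is str; y is float; result = 'float'

'float'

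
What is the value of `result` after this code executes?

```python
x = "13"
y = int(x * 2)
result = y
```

x = '13'; y = 1313; result = 1313

1313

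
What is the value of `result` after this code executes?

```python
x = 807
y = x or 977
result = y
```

x = 807; y = 807; result = 807

807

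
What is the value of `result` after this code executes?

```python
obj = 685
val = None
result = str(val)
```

obj = 685; val = None; result = 'None'

'None'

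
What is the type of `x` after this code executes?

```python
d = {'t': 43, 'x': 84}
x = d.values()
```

.values() returns dict_values view

dict_values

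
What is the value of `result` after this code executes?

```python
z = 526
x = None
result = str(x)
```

z = 526; x = None; result = 'None'

'None'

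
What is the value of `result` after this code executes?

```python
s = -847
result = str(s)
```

s = -847; result = '-847'

'-847'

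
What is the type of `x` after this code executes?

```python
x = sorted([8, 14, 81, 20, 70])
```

sorted() always returns list

list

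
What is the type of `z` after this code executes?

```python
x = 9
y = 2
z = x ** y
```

positive int ** positive int = int

int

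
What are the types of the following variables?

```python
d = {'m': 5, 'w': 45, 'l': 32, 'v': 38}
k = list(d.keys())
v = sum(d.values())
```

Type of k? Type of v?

list() converts to list; sum of ints is int

list, int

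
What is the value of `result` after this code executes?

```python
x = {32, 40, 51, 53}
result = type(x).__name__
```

x is set; result = 'set'

'set'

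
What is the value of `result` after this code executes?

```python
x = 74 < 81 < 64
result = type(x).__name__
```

x is bool; result = 'bool'

'bool'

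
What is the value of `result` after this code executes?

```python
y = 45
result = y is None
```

y = 45; result = False

False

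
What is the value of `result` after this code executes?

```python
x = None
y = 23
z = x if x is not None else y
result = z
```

x = None; y = 23; z = 23; result = 23

23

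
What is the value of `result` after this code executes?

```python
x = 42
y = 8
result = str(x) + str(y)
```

x = 42; y = 8; result = '428'

'428'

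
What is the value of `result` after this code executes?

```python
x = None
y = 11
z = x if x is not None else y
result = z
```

x = None; y = 11; z = 11; result = 11

11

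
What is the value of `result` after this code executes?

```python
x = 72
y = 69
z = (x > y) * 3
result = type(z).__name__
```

x is int; y is int; z is int; result = 'int'

'int'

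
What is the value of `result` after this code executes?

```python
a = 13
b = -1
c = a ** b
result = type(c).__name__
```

a is int; b is int; c is float; result = 'float'

'float'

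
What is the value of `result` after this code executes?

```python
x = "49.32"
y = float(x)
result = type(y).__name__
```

x is str; y is float; result = 'float'

'float'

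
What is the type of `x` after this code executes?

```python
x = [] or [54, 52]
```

'or' returns first truthy value (list)

list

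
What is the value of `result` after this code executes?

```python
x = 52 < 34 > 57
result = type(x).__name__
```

x is bool; result = 'bool'

'bool'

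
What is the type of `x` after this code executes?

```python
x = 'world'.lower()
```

str.lower() returns str

str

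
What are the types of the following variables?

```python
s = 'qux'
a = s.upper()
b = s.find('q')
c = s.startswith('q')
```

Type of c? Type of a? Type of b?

startswith() returns bool; upper() returns str; find() returns int

bool, str, int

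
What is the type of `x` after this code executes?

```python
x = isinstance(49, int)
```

isinstance() returns bool

bool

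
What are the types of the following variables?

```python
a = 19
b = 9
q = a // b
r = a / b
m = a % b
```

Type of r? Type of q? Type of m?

/ returns float; // returns int; % of ints returns int

float, int, int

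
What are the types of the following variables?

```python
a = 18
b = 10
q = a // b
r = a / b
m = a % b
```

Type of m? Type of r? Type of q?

% of ints returns int; / returns float; // returns int

int, float, int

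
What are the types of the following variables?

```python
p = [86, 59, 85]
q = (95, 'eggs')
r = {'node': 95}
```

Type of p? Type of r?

p is assigned a list literal (square brackets); r is assigned a dict literal ({key: value})

list, dict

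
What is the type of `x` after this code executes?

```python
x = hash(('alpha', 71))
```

hash() returns int

int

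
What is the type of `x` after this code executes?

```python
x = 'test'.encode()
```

str.encode() returns bytes

bytes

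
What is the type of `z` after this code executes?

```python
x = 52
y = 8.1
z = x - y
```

int - float = float

float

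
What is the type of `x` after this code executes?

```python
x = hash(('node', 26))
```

hash() returns int

int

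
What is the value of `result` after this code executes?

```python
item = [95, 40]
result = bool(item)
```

item = [95, 40]; result = True

True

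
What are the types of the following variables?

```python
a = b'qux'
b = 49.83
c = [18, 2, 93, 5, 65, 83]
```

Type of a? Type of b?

a is assigned a bytes literal (b'...' prefix); b is assigned a number with a decimal point, so it is a float

bytes, float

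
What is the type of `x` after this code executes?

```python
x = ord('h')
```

ord() returns int (code point)

int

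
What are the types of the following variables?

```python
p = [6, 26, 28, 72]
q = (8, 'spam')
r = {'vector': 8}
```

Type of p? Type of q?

p is assigned a list literal (square brackets); q is assigned a tuple (parenthesized, comma-separated values)

list, tuple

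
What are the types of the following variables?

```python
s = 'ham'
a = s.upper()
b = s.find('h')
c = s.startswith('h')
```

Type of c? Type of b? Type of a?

startswith() returns bool; find() returns int; upper() returns str

bool, int, str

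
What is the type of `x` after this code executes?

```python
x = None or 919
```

'or' with None returns the other truthy value

int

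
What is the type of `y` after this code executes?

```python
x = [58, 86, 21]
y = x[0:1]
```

Slicing a list returns a list

list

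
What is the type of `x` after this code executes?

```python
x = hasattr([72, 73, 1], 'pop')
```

hasattr() returns bool

bool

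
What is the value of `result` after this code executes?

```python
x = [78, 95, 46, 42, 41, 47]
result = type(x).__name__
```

x is list; result = 'list'

'list'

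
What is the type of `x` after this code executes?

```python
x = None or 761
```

'or' with None returns the other truthy value

int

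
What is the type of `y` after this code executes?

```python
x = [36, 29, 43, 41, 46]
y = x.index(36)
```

list.index() returns int

int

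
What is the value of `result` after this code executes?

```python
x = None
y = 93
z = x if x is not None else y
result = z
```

x = None; y = 93; z = 93; result = 93

93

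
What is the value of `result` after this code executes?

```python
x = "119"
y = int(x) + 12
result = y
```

x = '119'; y = 131; result = 131

131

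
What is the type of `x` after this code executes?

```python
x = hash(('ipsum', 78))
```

hash() returns int

int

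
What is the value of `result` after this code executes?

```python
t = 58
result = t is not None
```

t = 58; result = True

True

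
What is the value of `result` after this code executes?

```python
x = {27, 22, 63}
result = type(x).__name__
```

x is set; result = 'set'

'set'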